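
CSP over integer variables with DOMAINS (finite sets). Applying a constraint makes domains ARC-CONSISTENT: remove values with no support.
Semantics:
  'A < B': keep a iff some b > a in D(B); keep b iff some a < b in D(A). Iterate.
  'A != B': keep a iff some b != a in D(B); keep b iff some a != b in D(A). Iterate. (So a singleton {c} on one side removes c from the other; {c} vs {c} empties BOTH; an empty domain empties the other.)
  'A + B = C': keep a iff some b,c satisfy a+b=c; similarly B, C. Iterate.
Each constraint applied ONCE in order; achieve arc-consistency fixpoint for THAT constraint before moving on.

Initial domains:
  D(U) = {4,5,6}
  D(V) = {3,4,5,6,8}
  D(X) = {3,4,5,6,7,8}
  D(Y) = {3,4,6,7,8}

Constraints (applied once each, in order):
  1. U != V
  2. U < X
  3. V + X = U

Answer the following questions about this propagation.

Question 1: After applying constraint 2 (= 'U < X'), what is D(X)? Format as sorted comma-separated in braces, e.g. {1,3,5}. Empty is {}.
Constraint 1 (U != V) on D(U)={4,5,6} D(V)={3,4,5,6,8}: no change
Constraint 2 (U < X) on D(U)={4,5,6} D(X)={3,4,5,6,7,8}: X {3,4,5,6,7,8}->{5,6,7,8}
So after constraint 2: D(X) = {5,6,7,8}

Answer: {5,6,7,8}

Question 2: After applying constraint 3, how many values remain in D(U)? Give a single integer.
Answer: 0

Derivation:
Constraint 1 (U != V) on D(U)={4,5,6} D(V)={3,4,5,6,8}: no change
Constraint 2 (U < X) on D(U)={4,5,6} D(X)={3,4,5,6,7,8}: X {3,4,5,6,7,8}->{5,6,7,8}
Constraint 3 (V + X = U) on D(V)={3,4,5,6,8} D(X)={5,6,7,8} D(U)={4,5,6}: V {3,4,5,6,8}->{}; X {5,6,7,8}->{}; U {4,5,6}->{}
So after constraint 3: D(U)={}, size = 0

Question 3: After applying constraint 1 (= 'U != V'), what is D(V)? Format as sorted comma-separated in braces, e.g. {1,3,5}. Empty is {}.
Constraint 1 (U != V) on D(U)={4,5,6} D(V)={3,4,5,6,8}: no change
So after constraint 1: D(V) = {3,4,5,6,8}

Answer: {3,4,5,6,8}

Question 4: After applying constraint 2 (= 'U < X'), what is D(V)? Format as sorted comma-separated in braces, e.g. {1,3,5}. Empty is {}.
Constraint 1 (U != V) on D(U)={4,5,6} D(V)={3,4,5,6,8}: no change
Constraint 2 (U < X) on D(U)={4,5,6} D(X)={3,4,5,6,7,8}: X {3,4,5,6,7,8}->{5,6,7,8}
So after constraint 2: D(V) = {3,4,5,6,8}

Answer: {3,4,5,6,8}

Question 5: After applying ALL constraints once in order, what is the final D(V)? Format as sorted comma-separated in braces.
Answer: {}

Derivation:
Constraint 1 (U != V) on D(U)={4,5,6} D(V)={3,4,5,6,8}: no change
Constraint 2 (U < X) on D(U)={4,5,6} D(X)={3,4,5,6,7,8}: X {3,4,5,6,7,8}->{5,6,7,8}
Constraint 3 (V + X = U) on D(V)={3,4,5,6,8} D(X)={5,6,7,8} D(U)={4,5,6}: V {3,4,5,6,8}->{}; X {5,6,7,8}->{}; U {4,5,6}->{}
So after all 3 constraints: D(V) = {}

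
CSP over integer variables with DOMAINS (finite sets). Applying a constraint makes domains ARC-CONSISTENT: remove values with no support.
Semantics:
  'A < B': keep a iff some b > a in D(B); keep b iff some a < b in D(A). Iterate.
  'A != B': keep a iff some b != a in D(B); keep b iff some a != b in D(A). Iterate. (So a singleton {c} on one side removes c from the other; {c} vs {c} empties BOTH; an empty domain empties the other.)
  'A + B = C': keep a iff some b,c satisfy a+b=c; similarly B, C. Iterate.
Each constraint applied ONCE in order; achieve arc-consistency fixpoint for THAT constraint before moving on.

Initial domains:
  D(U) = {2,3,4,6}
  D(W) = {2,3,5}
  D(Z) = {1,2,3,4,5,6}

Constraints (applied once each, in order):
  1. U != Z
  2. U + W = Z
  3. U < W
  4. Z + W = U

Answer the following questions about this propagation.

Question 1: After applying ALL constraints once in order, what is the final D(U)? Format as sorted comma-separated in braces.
Answer: {}

Derivation:
Constraint 1 (U != Z) on D(U)={2,3,4,6} D(Z)={1,2,3,4,5,6}: no change
Constraint 2 (U + W = Z) on D(U)={2,3,4,6} D(W)={2,3,5} D(Z)={1,2,3,4,5,6}: U {2,3,4,6}->{2,3,4}; W {2,3,5}->{2,3}; Z {1,2,3,4,5,6}->{4,5,6}
Constraint 3 (U < W) on D(U)={2,3,4} D(W)={2,3}: U {2,3,4}->{2}; W {2,3}->{3}
Constraint 4 (Z + W = U) on D(Z)={4,5,6} D(W)={3} D(U)={2}: Z {4,5,6}->{}; W {3}->{}; U {2}->{}
So after all 4 constraints: D(U) = {}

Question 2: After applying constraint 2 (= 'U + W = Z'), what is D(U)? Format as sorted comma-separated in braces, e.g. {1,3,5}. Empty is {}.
Answer: {2,3,4}

Derivation:
Constraint 1 (U != Z) on D(U)={2,3,4,6} D(Z)={1,2,3,4,5,6}: no change
Constraint 2 (U + W = Z) on D(U)={2,3,4,6} D(W)={2,3,5} D(Z)={1,2,3,4,5,6}: U {2,3,4,6}->{2,3,4}; W {2,3,5}->{2,3}; Z {1,2,3,4,5,6}->{4,5,6}
So after constraint 2: D(U) = {2,3,4}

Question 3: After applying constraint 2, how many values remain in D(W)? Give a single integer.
Constraint 1 (U != Z) on D(U)={2,3,4,6} D(Z)={1,2,3,4,5,6}: no change
Constraint 2 (U + W = Z) on D(U)={2,3,4,6} D(W)={2,3,5} D(Z)={1,2,3,4,5,6}: U {2,3,4,6}->{2,3,4}; W {2,3,5}->{2,3}; Z {1,2,3,4,5,6}->{4,5,6}
So after constraint 2: D(W)={2,3}, size = 2

Answer: 2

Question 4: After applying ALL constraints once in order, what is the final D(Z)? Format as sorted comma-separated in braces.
Constraint 1 (U != Z) on D(U)={2,3,4,6} D(Z)={1,2,3,4,5,6}: no change
Constraint 2 (U + W = Z) on D(U)={2,3,4,6} D(W)={2,3,5} D(Z)={1,2,3,4,5,6}: U {2,3,4,6}->{2,3,4}; W {2,3,5}->{2,3}; Z {1,2,3,4,5,6}->{4,5,6}
Constraint 3 (U < W) on D(U)={2,3,4} D(W)={2,3}: U {2,3,4}->{2}; W {2,3}->{3}
Constraint 4 (Z + W = U) on D(Z)={4,5,6} D(W)={3} D(U)={2}: Z {4,5,6}->{}; W {3}->{}; U {2}->{}
So after all 4 constraints: D(Z) = {}

Answer: {}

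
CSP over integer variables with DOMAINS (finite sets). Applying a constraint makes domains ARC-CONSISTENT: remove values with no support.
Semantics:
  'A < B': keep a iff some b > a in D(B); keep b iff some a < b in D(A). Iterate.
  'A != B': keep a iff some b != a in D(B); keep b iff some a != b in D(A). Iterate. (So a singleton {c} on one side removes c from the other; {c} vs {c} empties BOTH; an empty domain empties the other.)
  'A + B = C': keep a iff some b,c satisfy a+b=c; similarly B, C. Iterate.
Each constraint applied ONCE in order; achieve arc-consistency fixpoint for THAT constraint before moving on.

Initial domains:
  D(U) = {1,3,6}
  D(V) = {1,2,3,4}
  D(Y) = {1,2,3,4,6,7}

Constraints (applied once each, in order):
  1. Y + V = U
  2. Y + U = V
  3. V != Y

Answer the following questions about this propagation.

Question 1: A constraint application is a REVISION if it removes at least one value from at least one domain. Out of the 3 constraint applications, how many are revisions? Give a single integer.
Constraint 1 (Y + V = U) on D(Y)={1,2,3,4,6,7} D(V)={1,2,3,4} D(U)={1,3,6}: Y {1,2,3,4,6,7}->{1,2,3,4}; U {1,3,6}->{3,6} => REVISION
Constraint 2 (Y + U = V) on D(Y)={1,2,3,4} D(U)={3,6} D(V)={1,2,3,4}: Y {1,2,3,4}->{1}; U {3,6}->{3}; V {1,2,3,4}->{4} => REVISION
Constraint 3 (V != Y) on D(V)={4} D(Y)={1}: no change => not a revision
Total revisions = 2

Answer: 2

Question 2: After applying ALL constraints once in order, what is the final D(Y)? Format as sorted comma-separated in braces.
Constraint 1 (Y + V = U) on D(Y)={1,2,3,4,6,7} D(V)={1,2,3,4} D(U)={1,3,6}: Y {1,2,3,4,6,7}->{1,2,3,4}; U {1,3,6}->{3,6}
Constraint 2 (Y + U = V) on D(Y)={1,2,3,4} D(U)={3,6} D(V)={1,2,3,4}: Y {1,2,3,4}->{1}; U {3,6}->{3}; V {1,2,3,4}->{4}
Constraint 3 (V != Y) on D(V)={4} D(Y)={1}: no change
So after all 3 constraints: D(Y) = {1}

Answer: {1}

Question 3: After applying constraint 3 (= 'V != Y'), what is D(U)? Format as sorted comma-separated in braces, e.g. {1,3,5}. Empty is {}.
Answer: {3}

Derivation:
Constraint 1 (Y + V = U) on D(Y)={1,2,3,4,6,7} D(V)={1,2,3,4} D(U)={1,3,6}: Y {1,2,3,4,6,7}->{1,2,3,4}; U {1,3,6}->{3,6}
Constraint 2 (Y + U = V) on D(Y)={1,2,3,4} D(U)={3,6} D(V)={1,2,3,4}: Y {1,2,3,4}->{1}; U {3,6}->{3}; V {1,2,3,4}->{4}
Constraint 3 (V != Y) on D(V)={4} D(Y)={1}: no change
So after constraint 3: D(U) = {3}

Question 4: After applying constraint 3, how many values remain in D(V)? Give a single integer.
Constraint 1 (Y + V = U) on D(Y)={1,2,3,4,6,7} D(V)={1,2,3,4} D(U)={1,3,6}: Y {1,2,3,4,6,7}->{1,2,3,4}; U {1,3,6}->{3,6}
Constraint 2 (Y + U = V) on D(Y)={1,2,3,4} D(U)={3,6} D(V)={1,2,3,4}: Y {1,2,3,4}->{1}; U {3,6}->{3}; V {1,2,3,4}->{4}
Constraint 3 (V != Y) on D(V)={4} D(Y)={1}: no change
So after constraint 3: D(V)={4}, size = 1

Answer: 1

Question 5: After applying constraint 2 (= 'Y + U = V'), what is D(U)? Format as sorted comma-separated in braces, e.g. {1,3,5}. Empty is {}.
Constraint 1 (Y + V = U) on D(Y)={1,2,3,4,6,7} D(V)={1,2,3,4} D(U)={1,3,6}: Y {1,2,3,4,6,7}->{1,2,3,4}; U {1,3,6}->{3,6}
Constraint 2 (Y + U = V) on D(Y)={1,2,3,4} D(U)={3,6} D(V)={1,2,3,4}: Y {1,2,3,4}->{1}; U {3,6}->{3}; V {1,2,3,4}->{4}
So after constraint 2: D(U) = {3}

Answer: {3}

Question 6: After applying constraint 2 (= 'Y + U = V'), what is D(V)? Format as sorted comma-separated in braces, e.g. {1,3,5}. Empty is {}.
Constraint 1 (Y + V = U) on D(Y)={1,2,3,4,6,7} D(V)={1,2,3,4} D(U)={1,3,6}: Y {1,2,3,4,6,7}->{1,2,3,4}; U {1,3,6}->{3,6}
Constraint 2 (Y + U = V) on D(Y)={1,2,3,4} D(U)={3,6} D(V)={1,2,3,4}: Y {1,2,3,4}->{1}; U {3,6}->{3}; V {1,2,3,4}->{4}
So after constraint 2: D(V) = {4}

Answer: {4}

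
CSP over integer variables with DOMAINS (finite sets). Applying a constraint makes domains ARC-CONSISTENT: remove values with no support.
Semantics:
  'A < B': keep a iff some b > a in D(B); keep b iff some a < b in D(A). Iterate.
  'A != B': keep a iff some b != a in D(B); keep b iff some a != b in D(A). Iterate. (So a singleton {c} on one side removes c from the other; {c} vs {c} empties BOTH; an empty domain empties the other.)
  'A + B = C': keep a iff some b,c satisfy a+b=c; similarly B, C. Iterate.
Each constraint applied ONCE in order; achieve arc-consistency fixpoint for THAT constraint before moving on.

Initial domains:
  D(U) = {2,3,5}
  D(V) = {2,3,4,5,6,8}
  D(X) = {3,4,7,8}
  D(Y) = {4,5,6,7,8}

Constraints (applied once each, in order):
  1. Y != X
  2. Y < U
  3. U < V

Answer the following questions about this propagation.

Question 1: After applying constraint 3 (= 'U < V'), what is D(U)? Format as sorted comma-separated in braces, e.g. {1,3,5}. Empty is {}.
Answer: {5}

Derivation:
Constraint 1 (Y != X) on D(Y)={4,5,6,7,8} D(X)={3,4,7,8}: no change
Constraint 2 (Y < U) on D(Y)={4,5,6,7,8} D(U)={2,3,5}: Y {4,5,6,7,8}->{4}; U {2,3,5}->{5}
Constraint 3 (U < V) on D(U)={5} D(V)={2,3,4,5,6,8}: V {2,3,4,5,6,8}->{6,8}
So after constraint 3: D(U) = {5}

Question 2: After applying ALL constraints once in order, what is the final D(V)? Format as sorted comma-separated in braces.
Answer: {6,8}

Derivation:
Constraint 1 (Y != X) on D(Y)={4,5,6,7,8} D(X)={3,4,7,8}: no change
Constraint 2 (Y < U) on D(Y)={4,5,6,7,8} D(U)={2,3,5}: Y {4,5,6,7,8}->{4}; U {2,3,5}->{5}
Constraint 3 (U < V) on D(U)={5} D(V)={2,3,4,5,6,8}: V {2,3,4,5,6,8}->{6,8}
So after all 3 constraints: D(V) = {6,8}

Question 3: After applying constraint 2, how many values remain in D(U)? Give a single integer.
Answer: 1

Derivation:
Constraint 1 (Y != X) on D(Y)={4,5,6,7,8} D(X)={3,4,7,8}: no change
Constraint 2 (Y < U) on D(Y)={4,5,6,7,8} D(U)={2,3,5}: Y {4,5,6,7,8}->{4}; U {2,3,5}->{5}
So after constraint 2: D(U)={5}, size = 1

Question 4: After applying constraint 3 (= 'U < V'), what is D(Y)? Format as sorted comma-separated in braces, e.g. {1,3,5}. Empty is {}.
Answer: {4}

Derivation:
Constraint 1 (Y != X) on D(Y)={4,5,6,7,8} D(X)={3,4,7,8}: no change
Constraint 2 (Y < U) on D(Y)={4,5,6,7,8} D(U)={2,3,5}: Y {4,5,6,7,8}->{4}; U {2,3,5}->{5}
Constraint 3 (U < V) on D(U)={5} D(V)={2,3,4,5,6,8}: V {2,3,4,5,6,8}->{6,8}
So after constraint 3: D(Y) = {4}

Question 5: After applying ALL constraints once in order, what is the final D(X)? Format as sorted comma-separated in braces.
Constraint 1 (Y != X) on D(Y)={4,5,6,7,8} D(X)={3,4,7,8}: no change
Constraint 2 (Y < U) on D(Y)={4,5,6,7,8} D(U)={2,3,5}: Y {4,5,6,7,8}->{4}; U {2,3,5}->{5}
Constraint 3 (U < V) on D(U)={5} D(V)={2,3,4,5,6,8}: V {2,3,4,5,6,8}->{6,8}
So after all 3 constraints: D(X) = {3,4,7,8}

Answer: {3,4,7,8}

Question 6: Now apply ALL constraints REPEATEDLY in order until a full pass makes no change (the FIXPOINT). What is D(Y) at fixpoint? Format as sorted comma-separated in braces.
pass 0 (initial): D(Y)={4,5,6,7,8}
pass 1: U {2,3,5}->{5}; V {2,3,4,5,6,8}->{6,8}; Y {4,5,6,7,8}->{4}
pass 2: X {3,4,7,8}->{3,7,8}
pass 3: no change
Fixpoint after 3 passes: D(Y) = {4}

Answer: {4}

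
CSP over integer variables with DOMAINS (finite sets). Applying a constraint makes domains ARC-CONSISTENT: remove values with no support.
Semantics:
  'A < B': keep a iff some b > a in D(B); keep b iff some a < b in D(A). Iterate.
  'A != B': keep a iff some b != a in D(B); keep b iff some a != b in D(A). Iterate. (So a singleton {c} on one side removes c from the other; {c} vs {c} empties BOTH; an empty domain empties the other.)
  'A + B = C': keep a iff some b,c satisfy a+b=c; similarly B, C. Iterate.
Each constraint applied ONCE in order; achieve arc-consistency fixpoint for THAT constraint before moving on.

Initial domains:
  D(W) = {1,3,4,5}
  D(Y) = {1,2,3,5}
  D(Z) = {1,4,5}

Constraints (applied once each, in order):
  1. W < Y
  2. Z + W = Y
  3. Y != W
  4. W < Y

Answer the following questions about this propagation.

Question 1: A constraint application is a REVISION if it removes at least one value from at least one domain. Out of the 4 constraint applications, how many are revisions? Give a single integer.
Constraint 1 (W < Y) on D(W)={1,3,4,5} D(Y)={1,2,3,5}: W {1,3,4,5}->{1,3,4}; Y {1,2,3,5}->{2,3,5} => REVISION
Constraint 2 (Z + W = Y) on D(Z)={1,4,5} D(W)={1,3,4} D(Y)={2,3,5}: Z {1,4,5}->{1,4}; W {1,3,4}->{1,4}; Y {2,3,5}->{2,5} => REVISION
Constraint 3 (Y != W) on D(Y)={2,5} D(W)={1,4}: no change => not a revision
Constraint 4 (W < Y) on D(W)={1,4} D(Y)={2,5}: no change => not a revision
Total revisions = 2

Answer: 2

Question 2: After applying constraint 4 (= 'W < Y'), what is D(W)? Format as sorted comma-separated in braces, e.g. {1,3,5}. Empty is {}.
Constraint 1 (W < Y) on D(W)={1,3,4,5} D(Y)={1,2,3,5}: W {1,3,4,5}->{1,3,4}; Y {1,2,3,5}->{2,3,5}
Constraint 2 (Z + W = Y) on D(Z)={1,4,5} D(W)={1,3,4} D(Y)={2,3,5}: Z {1,4,5}->{1,4}; W {1,3,4}->{1,4}; Y {2,3,5}->{2,5}
Constraint 3 (Y != W) on D(Y)={2,5} D(W)={1,4}: no change
Constraint 4 (W < Y) on D(W)={1,4} D(Y)={2,5}: no change
So after constraint 4: D(W) = {1,4}

Answer: {1,4}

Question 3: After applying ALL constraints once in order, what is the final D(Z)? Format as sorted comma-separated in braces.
Constraint 1 (W < Y) on D(W)={1,3,4,5} D(Y)={1,2,3,5}: W {1,3,4,5}->{1,3,4}; Y {1,2,3,5}->{2,3,5}
Constraint 2 (Z + W = Y) on D(Z)={1,4,5} D(W)={1,3,4} D(Y)={2,3,5}: Z {1,4,5}->{1,4}; W {1,3,4}->{1,4}; Y {2,3,5}->{2,5}
Constraint 3 (Y != W) on D(Y)={2,5} D(W)={1,4}: no change
Constraint 4 (W < Y) on D(W)={1,4} D(Y)={2,5}: no change
So after all 4 constraints: D(Z) = {1,4}

Answer: {1,4}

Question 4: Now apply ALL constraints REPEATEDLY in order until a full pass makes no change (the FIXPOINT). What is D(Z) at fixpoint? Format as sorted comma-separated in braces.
Answer: {1,4}

Derivation:
pass 0 (initial): D(Z)={1,4,5}
pass 1: W {1,3,4,5}->{1,4}; Y {1,2,3,5}->{2,5}; Z {1,4,5}->{1,4}
pass 2: no change
Fixpoint after 2 passes: D(Z) = {1,4}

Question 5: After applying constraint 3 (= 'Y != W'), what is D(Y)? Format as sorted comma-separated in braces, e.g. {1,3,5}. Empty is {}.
Constraint 1 (W < Y) on D(W)={1,3,4,5} D(Y)={1,2,3,5}: W {1,3,4,5}->{1,3,4}; Y {1,2,3,5}->{2,3,5}
Constraint 2 (Z + W = Y) on D(Z)={1,4,5} D(W)={1,3,4} D(Y)={2,3,5}: Z {1,4,5}->{1,4}; W {1,3,4}->{1,4}; Y {2,3,5}->{2,5}
Constraint 3 (Y != W) on D(Y)={2,5} D(W)={1,4}: no change
So after constraint 3: D(Y) = {2,5}

Answer: {2,5}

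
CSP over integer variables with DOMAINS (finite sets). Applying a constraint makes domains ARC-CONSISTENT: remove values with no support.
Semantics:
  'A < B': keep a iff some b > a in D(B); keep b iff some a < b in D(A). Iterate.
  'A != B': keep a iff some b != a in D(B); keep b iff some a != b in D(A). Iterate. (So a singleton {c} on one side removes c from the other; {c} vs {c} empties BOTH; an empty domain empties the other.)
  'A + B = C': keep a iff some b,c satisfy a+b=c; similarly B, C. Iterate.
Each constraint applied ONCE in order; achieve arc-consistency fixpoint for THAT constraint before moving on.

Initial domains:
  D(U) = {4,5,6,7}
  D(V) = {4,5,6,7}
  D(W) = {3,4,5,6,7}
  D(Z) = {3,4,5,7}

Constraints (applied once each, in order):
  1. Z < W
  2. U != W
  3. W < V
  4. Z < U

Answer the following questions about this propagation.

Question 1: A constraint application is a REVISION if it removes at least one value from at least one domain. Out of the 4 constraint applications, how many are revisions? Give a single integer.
Answer: 2

Derivation:
Constraint 1 (Z < W) on D(Z)={3,4,5,7} D(W)={3,4,5,6,7}: Z {3,4,5,7}->{3,4,5}; W {3,4,5,6,7}->{4,5,6,7} => REVISION
Constraint 2 (U != W) on D(U)={4,5,6,7} D(W)={4,5,6,7}: no change => not a revision
Constraint 3 (W < V) on D(W)={4,5,6,7} D(V)={4,5,6,7}: W {4,5,6,7}->{4,5,6}; V {4,5,6,7}->{5,6,7} => REVISION
Constraint 4 (Z < U) on D(Z)={3,4,5} D(U)={4,5,6,7}: no change => not a revision
Total revisions = 2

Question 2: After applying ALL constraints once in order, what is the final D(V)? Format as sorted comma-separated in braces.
Constraint 1 (Z < W) on D(Z)={3,4,5,7} D(W)={3,4,5,6,7}: Z {3,4,5,7}->{3,4,5}; W {3,4,5,6,7}->{4,5,6,7}
Constraint 2 (U != W) on D(U)={4,5,6,7} D(W)={4,5,6,7}: no change
Constraint 3 (W < V) on D(W)={4,5,6,7} D(V)={4,5,6,7}: W {4,5,6,7}->{4,5,6}; V {4,5,6,7}->{5,6,7}
Constraint 4 (Z < U) on D(Z)={3,4,5} D(U)={4,5,6,7}: no change
So after all 4 constraints: D(V) = {5,6,7}

Answer: {5,6,7}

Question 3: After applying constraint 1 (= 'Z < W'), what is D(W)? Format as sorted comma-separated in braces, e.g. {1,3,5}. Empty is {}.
Answer: {4,5,6,7}

Derivation:
Constraint 1 (Z < W) on D(Z)={3,4,5,7} D(W)={3,4,5,6,7}: Z {3,4,5,7}->{3,4,5}; W {3,4,5,6,7}->{4,5,6,7}
So after constraint 1: D(W) = {4,5,6,7}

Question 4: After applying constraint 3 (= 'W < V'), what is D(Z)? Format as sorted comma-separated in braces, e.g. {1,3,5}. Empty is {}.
Constraint 1 (Z < W) on D(Z)={3,4,5,7} D(W)={3,4,5,6,7}: Z {3,4,5,7}->{3,4,5}; W {3,4,5,6,7}->{4,5,6,7}
Constraint 2 (U != W) on D(U)={4,5,6,7} D(W)={4,5,6,7}: no change
Constraint 3 (W < V) on D(W)={4,5,6,7} D(V)={4,5,6,7}: W {4,5,6,7}->{4,5,6}; V {4,5,6,7}->{5,6,7}
So after constraint 3: D(Z) = {3,4,5}

Answer: {3,4,5}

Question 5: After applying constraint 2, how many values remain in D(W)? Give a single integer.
Answer: 4

Derivation:
Constraint 1 (Z < W) on D(Z)={3,4,5,7} D(W)={3,4,5,6,7}: Z {3,4,5,7}->{3,4,5}; W {3,4,5,6,7}->{4,5,6,7}
Constraint 2 (U != W) on D(U)={4,5,6,7} D(W)={4,5,6,7}: no change
So after constraint 2: D(W)={4,5,6,7}, size = 4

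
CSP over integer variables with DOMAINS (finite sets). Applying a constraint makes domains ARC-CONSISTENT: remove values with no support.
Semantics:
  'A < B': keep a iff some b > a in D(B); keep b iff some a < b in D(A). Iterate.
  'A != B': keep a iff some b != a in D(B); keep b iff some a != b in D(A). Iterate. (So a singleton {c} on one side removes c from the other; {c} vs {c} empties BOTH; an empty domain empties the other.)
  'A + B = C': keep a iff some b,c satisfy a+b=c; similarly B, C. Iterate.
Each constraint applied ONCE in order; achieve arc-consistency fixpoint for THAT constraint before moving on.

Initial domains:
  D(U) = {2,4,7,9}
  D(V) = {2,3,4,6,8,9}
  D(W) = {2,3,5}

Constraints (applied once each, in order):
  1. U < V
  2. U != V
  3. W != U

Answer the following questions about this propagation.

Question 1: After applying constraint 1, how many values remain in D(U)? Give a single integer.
Answer: 3

Derivation:
Constraint 1 (U < V) on D(U)={2,4,7,9} D(V)={2,3,4,6,8,9}: U {2,4,7,9}->{2,4,7}; V {2,3,4,6,8,9}->{3,4,6,8,9}
So after constraint 1: D(U)={2,4,7}, size = 3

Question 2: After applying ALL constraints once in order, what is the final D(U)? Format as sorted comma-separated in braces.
Answer: {2,4,7}

Derivation:
Constraint 1 (U < V) on D(U)={2,4,7,9} D(V)={2,3,4,6,8,9}: U {2,4,7,9}->{2,4,7}; V {2,3,4,6,8,9}->{3,4,6,8,9}
Constraint 2 (U != V) on D(U)={2,4,7} D(V)={3,4,6,8,9}: no change
Constraint 3 (W != U) on D(W)={2,3,5} D(U)={2,4,7}: no change
So after all 3 constraints: D(U) = {2,4,7}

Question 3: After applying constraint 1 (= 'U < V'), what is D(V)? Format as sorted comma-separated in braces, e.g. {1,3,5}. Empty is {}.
Answer: {3,4,6,8,9}

Derivation:
Constraint 1 (U < V) on D(U)={2,4,7,9} D(V)={2,3,4,6,8,9}: U {2,4,7,9}->{2,4,7}; V {2,3,4,6,8,9}->{3,4,6,8,9}
So after constraint 1: D(V) = {3,4,6,8,9}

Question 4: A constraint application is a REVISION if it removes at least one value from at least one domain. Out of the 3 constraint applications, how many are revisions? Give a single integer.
Constraint 1 (U < V) on D(U)={2,4,7,9} D(V)={2,3,4,6,8,9}: U {2,4,7,9}->{2,4,7}; V {2,3,4,6,8,9}->{3,4,6,8,9} => REVISION
Constraint 2 (U != V) on D(U)={2,4,7} D(V)={3,4,6,8,9}: no change => not a revision
Constraint 3 (W != U) on D(W)={2,3,5} D(U)={2,4,7}: no change => not a revision
Total revisions = 1

Answer: 1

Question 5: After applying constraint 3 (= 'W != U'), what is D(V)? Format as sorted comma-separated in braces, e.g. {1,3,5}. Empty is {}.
Constraint 1 (U < V) on D(U)={2,4,7,9} D(V)={2,3,4,6,8,9}: U {2,4,7,9}->{2,4,7}; V {2,3,4,6,8,9}->{3,4,6,8,9}
Constraint 2 (U != V) on D(U)={2,4,7} D(V)={3,4,6,8,9}: no change
Constraint 3 (W != U) on D(W)={2,3,5} D(U)={2,4,7}: no change
So after constraint 3: D(V) = {3,4,6,8,9}

Answer: {3,4,6,8,9}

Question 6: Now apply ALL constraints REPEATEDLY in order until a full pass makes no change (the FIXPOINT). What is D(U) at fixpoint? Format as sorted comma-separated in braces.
pass 0 (initial): D(U)={2,4,7,9}
pass 1: U {2,4,7,9}->{2,4,7}; V {2,3,4,6,8,9}->{3,4,6,8,9}
pass 2: no change
Fixpoint after 2 passes: D(U) = {2,4,7}

Answer: {2,4,7}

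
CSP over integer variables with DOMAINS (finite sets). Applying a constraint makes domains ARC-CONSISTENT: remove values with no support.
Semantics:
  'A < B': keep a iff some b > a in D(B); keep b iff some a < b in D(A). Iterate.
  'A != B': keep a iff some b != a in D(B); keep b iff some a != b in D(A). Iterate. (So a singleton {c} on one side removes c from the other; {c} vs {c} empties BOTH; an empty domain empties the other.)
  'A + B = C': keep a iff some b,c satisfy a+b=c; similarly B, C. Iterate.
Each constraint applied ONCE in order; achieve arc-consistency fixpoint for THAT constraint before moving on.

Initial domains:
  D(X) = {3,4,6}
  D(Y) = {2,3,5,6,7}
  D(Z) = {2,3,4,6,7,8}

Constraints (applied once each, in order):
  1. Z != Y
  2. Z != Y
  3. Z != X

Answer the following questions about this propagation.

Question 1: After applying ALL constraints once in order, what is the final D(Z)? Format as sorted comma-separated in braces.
Answer: {2,3,4,6,7,8}

Derivation:
Constraint 1 (Z != Y) on D(Z)={2,3,4,6,7,8} D(Y)={2,3,5,6,7}: no change
Constraint 2 (Z != Y) on D(Z)={2,3,4,6,7,8} D(Y)={2,3,5,6,7}: no change
Constraint 3 (Z != X) on D(Z)={2,3,4,6,7,8} D(X)={3,4,6}: no change
So after all 3 constraints: D(Z) = {2,3,4,6,7,8}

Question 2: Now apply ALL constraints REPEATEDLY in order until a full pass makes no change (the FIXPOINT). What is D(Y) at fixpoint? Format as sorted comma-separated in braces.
pass 0 (initial): D(Y)={2,3,5,6,7}
pass 1: no change
Fixpoint after 1 passes: D(Y) = {2,3,5,6,7}

Answer: {2,3,5,6,7}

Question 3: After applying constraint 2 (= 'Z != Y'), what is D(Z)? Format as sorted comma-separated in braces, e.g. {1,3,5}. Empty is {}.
Constraint 1 (Z != Y) on D(Z)={2,3,4,6,7,8} D(Y)={2,3,5,6,7}: no change
Constraint 2 (Z != Y) on D(Z)={2,3,4,6,7,8} D(Y)={2,3,5,6,7}: no change
So after constraint 2: D(Z) = {2,3,4,6,7,8}

Answer: {2,3,4,6,7,8}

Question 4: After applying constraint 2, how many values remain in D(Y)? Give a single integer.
Answer: 5

Derivation:
Constraint 1 (Z != Y) on D(Z)={2,3,4,6,7,8} D(Y)={2,3,5,6,7}: no change
Constraint 2 (Z != Y) on D(Z)={2,3,4,6,7,8} D(Y)={2,3,5,6,7}: no change
So after constraint 2: D(Y)={2,3,5,6,7}, size = 5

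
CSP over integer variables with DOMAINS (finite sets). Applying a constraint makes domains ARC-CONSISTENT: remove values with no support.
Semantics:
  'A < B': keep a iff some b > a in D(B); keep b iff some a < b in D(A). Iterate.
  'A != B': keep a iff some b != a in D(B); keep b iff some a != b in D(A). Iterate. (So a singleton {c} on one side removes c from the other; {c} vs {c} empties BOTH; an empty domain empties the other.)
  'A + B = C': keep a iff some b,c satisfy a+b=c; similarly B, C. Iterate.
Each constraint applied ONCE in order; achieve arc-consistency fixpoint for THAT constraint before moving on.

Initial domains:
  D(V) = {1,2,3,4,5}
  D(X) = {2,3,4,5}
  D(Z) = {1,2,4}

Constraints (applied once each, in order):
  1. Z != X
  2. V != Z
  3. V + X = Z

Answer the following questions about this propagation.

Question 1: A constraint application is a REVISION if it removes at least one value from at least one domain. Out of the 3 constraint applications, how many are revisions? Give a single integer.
Answer: 1

Derivation:
Constraint 1 (Z != X) on D(Z)={1,2,4} D(X)={2,3,4,5}: no change => not a revision
Constraint 2 (V != Z) on D(V)={1,2,3,4,5} D(Z)={1,2,4}: no change => not a revision
Constraint 3 (V + X = Z) on D(V)={1,2,3,4,5} D(X)={2,3,4,5} D(Z)={1,2,4}: V {1,2,3,4,5}->{1,2}; X {2,3,4,5}->{2,3}; Z {1,2,4}->{4} => REVISION
Total revisions = 1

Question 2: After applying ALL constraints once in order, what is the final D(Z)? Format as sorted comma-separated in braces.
Answer: {4}

Derivation:
Constraint 1 (Z != X) on D(Z)={1,2,4} D(X)={2,3,4,5}: no change
Constraint 2 (V != Z) on D(V)={1,2,3,4,5} D(Z)={1,2,4}: no change
Constraint 3 (V + X = Z) on D(V)={1,2,3,4,5} D(X)={2,3,4,5} D(Z)={1,2,4}: V {1,2,3,4,5}->{1,2}; X {2,3,4,5}->{2,3}; Z {1,2,4}->{4}
So after all 3 constraints: D(Z) = {4}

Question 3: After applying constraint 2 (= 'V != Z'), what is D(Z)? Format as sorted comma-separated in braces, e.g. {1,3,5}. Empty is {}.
Constraint 1 (Z != X) on D(Z)={1,2,4} D(X)={2,3,4,5}: no change
Constraint 2 (V != Z) on D(V)={1,2,3,4,5} D(Z)={1,2,4}: no change
So after constraint 2: D(Z) = {1,2,4}

Answer: {1,2,4}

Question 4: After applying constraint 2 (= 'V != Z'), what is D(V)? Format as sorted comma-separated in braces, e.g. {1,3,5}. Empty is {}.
Answer: {1,2,3,4,5}

Derivation:
Constraint 1 (Z != X) on D(Z)={1,2,4} D(X)={2,3,4,5}: no change
Constraint 2 (V != Z) on D(V)={1,2,3,4,5} D(Z)={1,2,4}: no change
So after constraint 2: D(V) = {1,2,3,4,5}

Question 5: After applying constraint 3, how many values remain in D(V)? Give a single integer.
Answer: 2

Derivation:
Constraint 1 (Z != X) on D(Z)={1,2,4} D(X)={2,3,4,5}: no change
Constraint 2 (V != Z) on D(V)={1,2,3,4,5} D(Z)={1,2,4}: no change
Constraint 3 (V + X = Z) on D(V)={1,2,3,4,5} D(X)={2,3,4,5} D(Z)={1,2,4}: V {1,2,3,4,5}->{1,2}; X {2,3,4,5}->{2,3}; Z {1,2,4}->{4}
So after constraint 3: D(V)={1,2}, size = 2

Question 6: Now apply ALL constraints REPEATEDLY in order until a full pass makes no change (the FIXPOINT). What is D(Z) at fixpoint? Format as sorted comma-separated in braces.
Answer: {4}

Derivation:
pass 0 (initial): D(Z)={1,2,4}
pass 1: V {1,2,3,4,5}->{1,2}; X {2,3,4,5}->{2,3}; Z {1,2,4}->{4}
pass 2: no change
Fixpoint after 2 passes: D(Z) = {4}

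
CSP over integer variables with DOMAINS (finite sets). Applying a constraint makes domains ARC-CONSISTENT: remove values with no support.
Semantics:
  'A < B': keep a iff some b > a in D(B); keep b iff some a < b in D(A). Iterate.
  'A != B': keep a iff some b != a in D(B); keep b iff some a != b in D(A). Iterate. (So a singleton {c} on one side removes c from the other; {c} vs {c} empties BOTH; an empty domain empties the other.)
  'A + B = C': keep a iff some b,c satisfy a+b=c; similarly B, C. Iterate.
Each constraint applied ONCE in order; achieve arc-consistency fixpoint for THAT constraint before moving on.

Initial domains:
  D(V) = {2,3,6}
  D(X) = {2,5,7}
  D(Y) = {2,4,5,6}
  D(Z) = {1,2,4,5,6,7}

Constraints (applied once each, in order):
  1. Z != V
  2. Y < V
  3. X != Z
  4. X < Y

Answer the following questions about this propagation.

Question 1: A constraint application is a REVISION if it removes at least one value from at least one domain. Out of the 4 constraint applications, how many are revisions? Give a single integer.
Answer: 2

Derivation:
Constraint 1 (Z != V) on D(Z)={1,2,4,5,6,7} D(V)={2,3,6}: no change => not a revision
Constraint 2 (Y < V) on D(Y)={2,4,5,6} D(V)={2,3,6}: Y {2,4,5,6}->{2,4,5}; V {2,3,6}->{3,6} => REVISION
Constraint 3 (X != Z) on D(X)={2,5,7} D(Z)={1,2,4,5,6,7}: no change => not a revision
Constraint 4 (X < Y) on D(X)={2,5,7} D(Y)={2,4,5}: X {2,5,7}->{2}; Y {2,4,5}->{4,5} => REVISION
Total revisions = 2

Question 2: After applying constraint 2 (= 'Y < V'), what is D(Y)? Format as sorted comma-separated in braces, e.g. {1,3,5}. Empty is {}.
Answer: {2,4,5}

Derivation:
Constraint 1 (Z != V) on D(Z)={1,2,4,5,6,7} D(V)={2,3,6}: no change
Constraint 2 (Y < V) on D(Y)={2,4,5,6} D(V)={2,3,6}: Y {2,4,5,6}->{2,4,5}; V {2,3,6}->{3,6}
So after constraint 2: D(Y) = {2,4,5}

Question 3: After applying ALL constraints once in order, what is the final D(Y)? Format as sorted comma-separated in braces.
Answer: {4,5}

Derivation:
Constraint 1 (Z != V) on D(Z)={1,2,4,5,6,7} D(V)={2,3,6}: no change
Constraint 2 (Y < V) on D(Y)={2,4,5,6} D(V)={2,3,6}: Y {2,4,5,6}->{2,4,5}; V {2,3,6}->{3,6}
Constraint 3 (X != Z) on D(X)={2,5,7} D(Z)={1,2,4,5,6,7}: no change
Constraint 4 (X < Y) on D(X)={2,5,7} D(Y)={2,4,5}: X {2,5,7}->{2}; Y {2,4,5}->{4,5}
So after all 4 constraints: D(Y) = {4,5}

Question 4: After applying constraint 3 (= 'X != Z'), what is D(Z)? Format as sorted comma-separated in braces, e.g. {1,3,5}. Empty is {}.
Constraint 1 (Z != V) on D(Z)={1,2,4,5,6,7} D(V)={2,3,6}: no change
Constraint 2 (Y < V) on D(Y)={2,4,5,6} D(V)={2,3,6}: Y {2,4,5,6}->{2,4,5}; V {2,3,6}->{3,6}
Constraint 3 (X != Z) on D(X)={2,5,7} D(Z)={1,2,4,5,6,7}: no change
So after constraint 3: D(Z) = {1,2,4,5,6,7}

Answer: {1,2,4,5,6,7}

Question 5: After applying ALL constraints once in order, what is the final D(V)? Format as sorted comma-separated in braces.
Constraint 1 (Z != V) on D(Z)={1,2,4,5,6,7} D(V)={2,3,6}: no change
Constraint 2 (Y < V) on D(Y)={2,4,5,6} D(V)={2,3,6}: Y {2,4,5,6}->{2,4,5}; V {2,3,6}->{3,6}
Constraint 3 (X != Z) on D(X)={2,5,7} D(Z)={1,2,4,5,6,7}: no change
Constraint 4 (X < Y) on D(X)={2,5,7} D(Y)={2,4,5}: X {2,5,7}->{2}; Y {2,4,5}->{4,5}
So after all 4 constraints: D(V) = {3,6}

Answer: {3,6}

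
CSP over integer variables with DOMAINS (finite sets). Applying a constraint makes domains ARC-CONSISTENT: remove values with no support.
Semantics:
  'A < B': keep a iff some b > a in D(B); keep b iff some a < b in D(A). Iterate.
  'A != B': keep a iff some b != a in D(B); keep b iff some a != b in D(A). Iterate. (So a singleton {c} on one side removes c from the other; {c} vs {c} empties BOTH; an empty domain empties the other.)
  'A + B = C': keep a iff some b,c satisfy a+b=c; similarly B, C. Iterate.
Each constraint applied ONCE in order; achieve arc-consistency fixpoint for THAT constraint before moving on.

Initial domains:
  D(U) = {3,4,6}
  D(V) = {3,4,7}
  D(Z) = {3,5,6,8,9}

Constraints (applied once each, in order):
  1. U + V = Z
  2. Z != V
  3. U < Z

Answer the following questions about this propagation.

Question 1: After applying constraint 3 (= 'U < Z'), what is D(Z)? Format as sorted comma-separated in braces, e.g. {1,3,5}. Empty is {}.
Answer: {6,8,9}

Derivation:
Constraint 1 (U + V = Z) on D(U)={3,4,6} D(V)={3,4,7} D(Z)={3,5,6,8,9}: V {3,4,7}->{3,4}; Z {3,5,6,8,9}->{6,8,9}
Constraint 2 (Z != V) on D(Z)={6,8,9} D(V)={3,4}: no change
Constraint 3 (U < Z) on D(U)={3,4,6} D(Z)={6,8,9}: no change
So after constraint 3: D(Z) = {6,8,9}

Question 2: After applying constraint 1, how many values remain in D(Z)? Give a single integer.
Constraint 1 (U + V = Z) on D(U)={3,4,6} D(V)={3,4,7} D(Z)={3,5,6,8,9}: V {3,4,7}->{3,4}; Z {3,5,6,8,9}->{6,8,9}
So after constraint 1: D(Z)={6,8,9}, size = 3

Answer: 3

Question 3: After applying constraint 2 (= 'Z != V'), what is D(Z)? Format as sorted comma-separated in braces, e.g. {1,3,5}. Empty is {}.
Constraint 1 (U + V = Z) on D(U)={3,4,6} D(V)={3,4,7} D(Z)={3,5,6,8,9}: V {3,4,7}->{3,4}; Z {3,5,6,8,9}->{6,8,9}
Constraint 2 (Z != V) on D(Z)={6,8,9} D(V)={3,4}: no change
So after constraint 2: D(Z) = {6,8,9}

Answer: {6,8,9}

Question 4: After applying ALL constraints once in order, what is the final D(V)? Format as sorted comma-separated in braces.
Constraint 1 (U + V = Z) on D(U)={3,4,6} D(V)={3,4,7} D(Z)={3,5,6,8,9}: V {3,4,7}->{3,4}; Z {3,5,6,8,9}->{6,8,9}
Constraint 2 (Z != V) on D(Z)={6,8,9} D(V)={3,4}: no change
Constraint 3 (U < Z) on D(U)={3,4,6} D(Z)={6,8,9}: no change
So after all 3 constraints: D(V) = {3,4}

Answer: {3,4}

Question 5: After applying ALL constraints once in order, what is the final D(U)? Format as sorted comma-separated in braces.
Constraint 1 (U + V = Z) on D(U)={3,4,6} D(V)={3,4,7} D(Z)={3,5,6,8,9}: V {3,4,7}->{3,4}; Z {3,5,6,8,9}->{6,8,9}
Constraint 2 (Z != V) on D(Z)={6,8,9} D(V)={3,4}: no change
Constraint 3 (U < Z) on D(U)={3,4,6} D(Z)={6,8,9}: no change
So after all 3 constraints: D(U) = {3,4,6}

Answer: {3,4,6}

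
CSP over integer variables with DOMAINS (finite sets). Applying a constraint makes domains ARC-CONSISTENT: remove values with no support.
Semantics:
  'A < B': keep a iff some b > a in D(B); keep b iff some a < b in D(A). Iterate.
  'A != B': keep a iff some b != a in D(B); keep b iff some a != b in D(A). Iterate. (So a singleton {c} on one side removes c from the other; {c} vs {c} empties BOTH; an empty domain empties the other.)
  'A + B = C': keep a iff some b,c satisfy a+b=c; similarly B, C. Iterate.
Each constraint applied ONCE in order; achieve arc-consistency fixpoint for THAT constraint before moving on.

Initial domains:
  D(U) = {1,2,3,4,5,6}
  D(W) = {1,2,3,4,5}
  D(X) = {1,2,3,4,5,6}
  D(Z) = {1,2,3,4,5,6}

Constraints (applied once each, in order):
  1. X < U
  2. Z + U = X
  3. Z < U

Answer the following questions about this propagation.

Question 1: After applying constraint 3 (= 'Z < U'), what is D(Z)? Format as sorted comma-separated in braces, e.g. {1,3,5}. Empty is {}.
Constraint 1 (X < U) on D(X)={1,2,3,4,5,6} D(U)={1,2,3,4,5,6}: X {1,2,3,4,5,6}->{1,2,3,4,5}; U {1,2,3,4,5,6}->{2,3,4,5,6}
Constraint 2 (Z + U = X) on D(Z)={1,2,3,4,5,6} D(U)={2,3,4,5,6} D(X)={1,2,3,4,5}: Z {1,2,3,4,5,6}->{1,2,3}; U {2,3,4,5,6}->{2,3,4}; X {1,2,3,4,5}->{3,4,5}
Constraint 3 (Z < U) on D(Z)={1,2,3} D(U)={2,3,4}: no change
So after constraint 3: D(Z) = {1,2,3}

Answer: {1,2,3}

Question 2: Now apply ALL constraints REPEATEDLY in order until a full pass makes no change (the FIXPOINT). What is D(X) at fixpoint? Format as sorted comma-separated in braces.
pass 0 (initial): D(X)={1,2,3,4,5,6}
pass 1: U {1,2,3,4,5,6}->{2,3,4}; X {1,2,3,4,5,6}->{3,4,5}; Z {1,2,3,4,5,6}->{1,2,3}
pass 2: U {2,3,4}->{}; X {3,4,5}->{}; Z {1,2,3}->{}
pass 3: no change
Fixpoint after 3 passes: D(X) = {}

Answer: {}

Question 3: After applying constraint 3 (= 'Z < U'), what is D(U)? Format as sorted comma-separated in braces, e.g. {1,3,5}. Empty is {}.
Constraint 1 (X < U) on D(X)={1,2,3,4,5,6} D(U)={1,2,3,4,5,6}: X {1,2,3,4,5,6}->{1,2,3,4,5}; U {1,2,3,4,5,6}->{2,3,4,5,6}
Constraint 2 (Z + U = X) on D(Z)={1,2,3,4,5,6} D(U)={2,3,4,5,6} D(X)={1,2,3,4,5}: Z {1,2,3,4,5,6}->{1,2,3}; U {2,3,4,5,6}->{2,3,4}; X {1,2,3,4,5}->{3,4,5}
Constraint 3 (Z < U) on D(Z)={1,2,3} D(U)={2,3,4}: no change
So after constraint 3: D(U) = {2,3,4}

Answer: {2,3,4}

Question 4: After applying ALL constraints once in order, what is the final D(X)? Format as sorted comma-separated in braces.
Answer: {3,4,5}

Derivation:
Constraint 1 (X < U) on D(X)={1,2,3,4,5,6} D(U)={1,2,3,4,5,6}: X {1,2,3,4,5,6}->{1,2,3,4,5}; U {1,2,3,4,5,6}->{2,3,4,5,6}
Constraint 2 (Z + U = X) on D(Z)={1,2,3,4,5,6} D(U)={2,3,4,5,6} D(X)={1,2,3,4,5}: Z {1,2,3,4,5,6}->{1,2,3}; U {2,3,4,5,6}->{2,3,4}; X {1,2,3,4,5}->{3,4,5}
Constraint 3 (Z < U) on D(Z)={1,2,3} D(U)={2,3,4}: no change
So after all 3 constraints: D(X) = {3,4,5}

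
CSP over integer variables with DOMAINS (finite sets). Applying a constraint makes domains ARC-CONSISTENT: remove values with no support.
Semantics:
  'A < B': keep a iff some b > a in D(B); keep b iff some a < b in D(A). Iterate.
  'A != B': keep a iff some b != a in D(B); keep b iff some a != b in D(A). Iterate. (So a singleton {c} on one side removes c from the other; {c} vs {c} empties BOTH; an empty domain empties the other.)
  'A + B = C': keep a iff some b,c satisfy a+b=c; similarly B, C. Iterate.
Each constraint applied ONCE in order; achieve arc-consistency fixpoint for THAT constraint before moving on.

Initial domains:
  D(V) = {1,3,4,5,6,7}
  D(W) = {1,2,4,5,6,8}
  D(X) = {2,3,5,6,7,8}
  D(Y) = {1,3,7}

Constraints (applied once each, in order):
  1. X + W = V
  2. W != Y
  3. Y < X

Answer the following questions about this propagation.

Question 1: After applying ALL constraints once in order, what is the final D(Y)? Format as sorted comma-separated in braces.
Answer: {1,3}

Derivation:
Constraint 1 (X + W = V) on D(X)={2,3,5,6,7,8} D(W)={1,2,4,5,6,8} D(V)={1,3,4,5,6,7}: X {2,3,5,6,7,8}->{2,3,5,6}; W {1,2,4,5,6,8}->{1,2,4,5}; V {1,3,4,5,6,7}->{3,4,5,6,7}
Constraint 2 (W != Y) on D(W)={1,2,4,5} D(Y)={1,3,7}: no change
Constraint 3 (Y < X) on D(Y)={1,3,7} D(X)={2,3,5,6}: Y {1,3,7}->{1,3}
So after all 3 constraints: D(Y) = {1,3}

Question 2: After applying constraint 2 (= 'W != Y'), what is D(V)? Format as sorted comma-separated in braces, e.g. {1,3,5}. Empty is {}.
Answer: {3,4,5,6,7}

Derivation:
Constraint 1 (X + W = V) on D(X)={2,3,5,6,7,8} D(W)={1,2,4,5,6,8} D(V)={1,3,4,5,6,7}: X {2,3,5,6,7,8}->{2,3,5,6}; W {1,2,4,5,6,8}->{1,2,4,5}; V {1,3,4,5,6,7}->{3,4,5,6,7}
Constraint 2 (W != Y) on D(W)={1,2,4,5} D(Y)={1,3,7}: no change
So after constraint 2: D(V) = {3,4,5,6,7}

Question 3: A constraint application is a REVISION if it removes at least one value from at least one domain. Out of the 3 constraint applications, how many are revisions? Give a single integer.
Constraint 1 (X + W = V) on D(X)={2,3,5,6,7,8} D(W)={1,2,4,5,6,8} D(V)={1,3,4,5,6,7}: X {2,3,5,6,7,8}->{2,3,5,6}; W {1,2,4,5,6,8}->{1,2,4,5}; V {1,3,4,5,6,7}->{3,4,5,6,7} => REVISION
Constraint 2 (W != Y) on D(W)={1,2,4,5} D(Y)={1,3,7}: no change => not a revision
Constraint 3 (Y < X) on D(Y)={1,3,7} D(X)={2,3,5,6}: Y {1,3,7}->{1,3} => REVISION
Total revisions = 2

Answer: 2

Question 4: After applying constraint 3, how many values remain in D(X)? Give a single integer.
Answer: 4

Derivation:
Constraint 1 (X + W = V) on D(X)={2,3,5,6,7,8} D(W)={1,2,4,5,6,8} D(V)={1,3,4,5,6,7}: X {2,3,5,6,7,8}->{2,3,5,6}; W {1,2,4,5,6,8}->{1,2,4,5}; V {1,3,4,5,6,7}->{3,4,5,6,7}
Constraint 2 (W != Y) on D(W)={1,2,4,5} D(Y)={1,3,7}: no change
Constraint 3 (Y < X) on D(Y)={1,3,7} D(X)={2,3,5,6}: Y {1,3,7}->{1,3}
So after constraint 3: D(X)={2,3,5,6}, size = 4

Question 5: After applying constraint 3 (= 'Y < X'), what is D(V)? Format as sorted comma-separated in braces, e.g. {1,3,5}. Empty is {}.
Constraint 1 (X + W = V) on D(X)={2,3,5,6,7,8} D(W)={1,2,4,5,6,8} D(V)={1,3,4,5,6,7}: X {2,3,5,6,7,8}->{2,3,5,6}; W {1,2,4,5,6,8}->{1,2,4,5}; V {1,3,4,5,6,7}->{3,4,5,6,7}
Constraint 2 (W != Y) on D(W)={1,2,4,5} D(Y)={1,3,7}: no change
Constraint 3 (Y < X) on D(Y)={1,3,7} D(X)={2,3,5,6}: Y {1,3,7}->{1,3}
So after constraint 3: D(V) = {3,4,5,6,7}

Answer: {3,4,5,6,7}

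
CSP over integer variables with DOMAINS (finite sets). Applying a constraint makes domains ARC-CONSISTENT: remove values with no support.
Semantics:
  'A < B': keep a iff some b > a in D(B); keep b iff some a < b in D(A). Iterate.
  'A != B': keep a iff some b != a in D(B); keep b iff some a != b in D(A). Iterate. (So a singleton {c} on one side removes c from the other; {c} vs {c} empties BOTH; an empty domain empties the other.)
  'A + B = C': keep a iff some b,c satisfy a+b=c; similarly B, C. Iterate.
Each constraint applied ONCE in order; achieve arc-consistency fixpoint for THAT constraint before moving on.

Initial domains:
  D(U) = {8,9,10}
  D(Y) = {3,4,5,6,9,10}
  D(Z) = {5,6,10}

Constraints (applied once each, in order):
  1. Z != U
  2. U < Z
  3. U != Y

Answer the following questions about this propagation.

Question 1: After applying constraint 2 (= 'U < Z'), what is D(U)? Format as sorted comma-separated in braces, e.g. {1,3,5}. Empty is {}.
Answer: {8,9}

Derivation:
Constraint 1 (Z != U) on D(Z)={5,6,10} D(U)={8,9,10}: no change
Constraint 2 (U < Z) on D(U)={8,9,10} D(Z)={5,6,10}: U {8,9,10}->{8,9}; Z {5,6,10}->{10}
So after constraint 2: D(U) = {8,9}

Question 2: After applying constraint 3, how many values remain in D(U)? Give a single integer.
Constraint 1 (Z != U) on D(Z)={5,6,10} D(U)={8,9,10}: no change
Constraint 2 (U < Z) on D(U)={8,9,10} D(Z)={5,6,10}: U {8,9,10}->{8,9}; Z {5,6,10}->{10}
Constraint 3 (U != Y) on D(U)={8,9} D(Y)={3,4,5,6,9,10}: no change
So after constraint 3: D(U)={8,9}, size = 2

Answer: 2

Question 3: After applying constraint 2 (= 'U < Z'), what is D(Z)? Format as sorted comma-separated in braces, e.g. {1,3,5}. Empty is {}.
Constraint 1 (Z != U) on D(Z)={5,6,10} D(U)={8,9,10}: no change
Constraint 2 (U < Z) on D(U)={8,9,10} D(Z)={5,6,10}: U {8,9,10}->{8,9}; Z {5,6,10}->{10}
So after constraint 2: D(Z) = {10}

Answer: {10}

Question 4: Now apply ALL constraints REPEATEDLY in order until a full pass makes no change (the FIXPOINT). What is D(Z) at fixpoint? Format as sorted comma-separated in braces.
pass 0 (initial): D(Z)={5,6,10}
pass 1: U {8,9,10}->{8,9}; Z {5,6,10}->{10}
pass 2: no change
Fixpoint after 2 passes: D(Z) = {10}

Answer: {10}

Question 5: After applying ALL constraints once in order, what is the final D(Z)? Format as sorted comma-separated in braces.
Answer: {10}

Derivation:
Constraint 1 (Z != U) on D(Z)={5,6,10} D(U)={8,9,10}: no change
Constraint 2 (U < Z) on D(U)={8,9,10} D(Z)={5,6,10}: U {8,9,10}->{8,9}; Z {5,6,10}->{10}
Constraint 3 (U != Y) on D(U)={8,9} D(Y)={3,4,5,6,9,10}: no change
So after all 3 constraints: D(Z) = {10}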